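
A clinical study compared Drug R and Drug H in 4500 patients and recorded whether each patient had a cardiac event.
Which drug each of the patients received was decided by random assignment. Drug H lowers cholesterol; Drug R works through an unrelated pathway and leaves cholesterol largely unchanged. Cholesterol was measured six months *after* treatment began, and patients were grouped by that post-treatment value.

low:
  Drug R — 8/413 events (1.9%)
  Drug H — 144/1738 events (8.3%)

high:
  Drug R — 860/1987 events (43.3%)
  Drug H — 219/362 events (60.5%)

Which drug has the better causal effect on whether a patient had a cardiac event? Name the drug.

Cholesterol is recorded after the drug and is itself shifted by it — it sits on the causal path from drug to outcome. Conditioning on a mediator would strip out part of the effect we want; the pooled comparison gives the total causal effect.
Pooled: Drug R 36.2% vs Drug H 17.3%; Drug H is lower overall.

Drug H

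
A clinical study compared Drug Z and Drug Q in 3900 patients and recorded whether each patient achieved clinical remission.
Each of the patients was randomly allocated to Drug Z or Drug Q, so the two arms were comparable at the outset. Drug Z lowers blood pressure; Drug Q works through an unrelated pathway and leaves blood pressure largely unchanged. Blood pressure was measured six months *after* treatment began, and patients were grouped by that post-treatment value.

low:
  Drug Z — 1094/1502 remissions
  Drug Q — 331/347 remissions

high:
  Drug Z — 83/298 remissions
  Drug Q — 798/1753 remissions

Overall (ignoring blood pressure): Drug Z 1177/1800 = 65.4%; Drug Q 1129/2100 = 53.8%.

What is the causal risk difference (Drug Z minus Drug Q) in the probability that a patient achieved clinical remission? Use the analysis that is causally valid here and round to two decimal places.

+0.12

Within every blood pressure level Drug Q has the higher rate, yet pooled Drug Z does — Simpson's reversal.
The distribution of blood pressure is itself part of what the drug does — it is an intermediate outcome. Holding it fixed would remove that part of the effect; the total effect is the pooled difference.
The causal difference is the pooled difference: 0.654 − 0.538 = +0.116.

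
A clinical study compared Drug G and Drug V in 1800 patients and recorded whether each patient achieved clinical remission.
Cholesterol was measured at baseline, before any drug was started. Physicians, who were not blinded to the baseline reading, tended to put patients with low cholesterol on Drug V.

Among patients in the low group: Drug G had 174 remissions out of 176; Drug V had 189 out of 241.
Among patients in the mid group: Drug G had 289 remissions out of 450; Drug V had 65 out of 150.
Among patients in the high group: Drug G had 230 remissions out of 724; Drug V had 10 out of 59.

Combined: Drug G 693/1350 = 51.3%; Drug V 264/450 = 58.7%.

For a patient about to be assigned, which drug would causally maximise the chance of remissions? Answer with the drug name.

The cholesterol-specific comparison favours Drug G throughout, but the pooled figures favour Drug V. The question is whether to condition on cholesterol.
Nothing the drug does changes cholesterol; the imbalance is an allocation artefact. With cholesterol also predicting the outcome, the pooled figure is confounded, and the within-stratum comparison is the causal one.
Within each level — low: 98.9% vs 78.4%; mid: 64.2% vs 43.3%; high: 31.8% vs 16.9% — Drug G is higher every time.

Drug G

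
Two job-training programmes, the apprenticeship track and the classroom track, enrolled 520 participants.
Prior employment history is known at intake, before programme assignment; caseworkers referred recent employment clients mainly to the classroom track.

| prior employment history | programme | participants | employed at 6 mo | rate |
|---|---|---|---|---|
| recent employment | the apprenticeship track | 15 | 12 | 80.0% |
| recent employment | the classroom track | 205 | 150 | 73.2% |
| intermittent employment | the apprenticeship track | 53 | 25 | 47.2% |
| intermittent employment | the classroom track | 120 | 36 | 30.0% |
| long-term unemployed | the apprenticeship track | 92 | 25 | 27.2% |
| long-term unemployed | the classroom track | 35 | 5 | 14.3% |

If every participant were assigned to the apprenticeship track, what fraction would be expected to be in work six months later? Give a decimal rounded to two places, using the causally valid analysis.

0.56

The imbalance in prior employment history arose from how participants were allocated, not from anything the programme did; and prior employment history independently affects the outcome. The pooled gap is confounded — condition on prior employment history.
Standardising the apprenticeship track to the population prior employment history mix: 0.423·12/15 + 0.333·25/53 + 0.244·25/92 = 0.562.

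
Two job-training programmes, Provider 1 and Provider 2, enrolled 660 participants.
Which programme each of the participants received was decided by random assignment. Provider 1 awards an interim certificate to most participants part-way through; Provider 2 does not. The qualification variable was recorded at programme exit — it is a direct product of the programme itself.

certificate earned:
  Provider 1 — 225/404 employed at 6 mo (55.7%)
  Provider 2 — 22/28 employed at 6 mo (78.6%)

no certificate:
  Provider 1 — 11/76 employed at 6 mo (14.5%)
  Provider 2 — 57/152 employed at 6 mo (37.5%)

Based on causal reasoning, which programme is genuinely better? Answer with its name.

Stratifying would compare programmes among participants the programmes themselves sorted into qualification attained during the programme groups — a form of selection on an intermediate. The unconditioned pooled rates give the total causal effect.
Pooled: Provider 1 49.2% vs Provider 2 43.9%; Provider 1 is higher overall.

Provider 1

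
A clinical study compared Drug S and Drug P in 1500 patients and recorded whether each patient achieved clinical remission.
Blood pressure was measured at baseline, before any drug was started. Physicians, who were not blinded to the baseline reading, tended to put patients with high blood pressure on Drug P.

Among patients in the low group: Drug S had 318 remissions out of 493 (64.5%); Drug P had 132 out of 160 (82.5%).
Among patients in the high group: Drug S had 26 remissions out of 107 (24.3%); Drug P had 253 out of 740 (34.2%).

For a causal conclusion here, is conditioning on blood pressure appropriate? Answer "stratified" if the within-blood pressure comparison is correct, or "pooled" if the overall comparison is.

stratified

Within every blood pressure level Drug P has the higher rate, yet pooled Drug S does — Simpson's reversal.
The imbalance in blood pressure arose from how patients were allocated, not from anything the drug did; and blood pressure independently affects the outcome. The pooled gap is confounded — condition on blood pressure.
Within each level — low: 64.5% vs 82.5%; high: 24.3% vs 34.2% — Drug P is higher every time.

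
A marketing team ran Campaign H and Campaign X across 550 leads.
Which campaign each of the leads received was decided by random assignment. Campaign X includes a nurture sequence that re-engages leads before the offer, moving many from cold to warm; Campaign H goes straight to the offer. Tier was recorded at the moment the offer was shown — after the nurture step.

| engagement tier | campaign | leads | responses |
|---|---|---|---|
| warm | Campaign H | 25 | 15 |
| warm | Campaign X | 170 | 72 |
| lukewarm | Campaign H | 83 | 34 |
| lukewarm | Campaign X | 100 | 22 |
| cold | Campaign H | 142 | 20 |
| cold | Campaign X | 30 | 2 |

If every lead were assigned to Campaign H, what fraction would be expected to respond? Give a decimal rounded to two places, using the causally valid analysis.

The distribution of engagement tier is itself part of what the campaign does — it is an intermediate outcome. Holding it fixed would remove that part of the effect; the total effect is the pooled difference.
So P(outcome | do(Campaign H)) is just the pooled rate for Campaign H: 69/250 = 0.276.

0.28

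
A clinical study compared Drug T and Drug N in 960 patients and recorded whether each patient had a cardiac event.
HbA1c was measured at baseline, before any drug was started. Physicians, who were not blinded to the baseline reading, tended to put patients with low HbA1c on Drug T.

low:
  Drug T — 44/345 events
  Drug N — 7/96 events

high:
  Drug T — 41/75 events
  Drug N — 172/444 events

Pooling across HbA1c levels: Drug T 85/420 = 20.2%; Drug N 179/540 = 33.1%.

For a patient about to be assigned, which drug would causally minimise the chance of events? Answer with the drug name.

HbA1c satisfies the back-door criterion: it is not a descendant of the drug, and it blocks the spurious path from drug to outcome. Adjusting for it (i.e., using the within-HbA1c rates) gives the causal effect.
Within each level — low: 12.8% vs 7.3%; high: 54.7% vs 38.7% — Drug N is lower every time.

Drug N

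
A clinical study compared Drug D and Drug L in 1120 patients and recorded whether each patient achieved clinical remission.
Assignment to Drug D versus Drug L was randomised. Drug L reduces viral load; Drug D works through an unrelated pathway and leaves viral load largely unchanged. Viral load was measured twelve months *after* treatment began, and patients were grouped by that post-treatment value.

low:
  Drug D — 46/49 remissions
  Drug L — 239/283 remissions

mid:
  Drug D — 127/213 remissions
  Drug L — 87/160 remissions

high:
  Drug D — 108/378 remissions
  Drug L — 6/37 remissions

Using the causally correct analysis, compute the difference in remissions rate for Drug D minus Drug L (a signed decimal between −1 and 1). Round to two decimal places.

-0.25

The viral load-specific comparison favours Drug D throughout, but the pooled figures favour Drug L. The question is whether to condition on viral load.
Viral load lies on the pathway drug → viral load → outcome, so adjusting for it blocks the indirect effect. For the total causal effect of drug, use the unadjusted pooled rates.
The causal difference is the pooled difference: 0.439 − 0.692 = -0.253.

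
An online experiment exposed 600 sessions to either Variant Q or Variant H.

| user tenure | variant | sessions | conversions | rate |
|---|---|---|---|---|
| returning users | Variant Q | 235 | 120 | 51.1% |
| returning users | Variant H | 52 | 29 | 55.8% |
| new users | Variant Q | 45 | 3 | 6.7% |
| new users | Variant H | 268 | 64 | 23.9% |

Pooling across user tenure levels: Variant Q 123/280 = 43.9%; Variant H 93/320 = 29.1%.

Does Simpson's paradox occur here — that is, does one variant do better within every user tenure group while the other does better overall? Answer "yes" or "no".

yes

Within each user tenure level (returning users 51.1% vs 55.8%; new users 6.7% vs 23.9%), Variant H has the higher rate every time. Pooled: 43.9% vs 29.1% — Variant Q has the higher rate overall. The two comparisons disagree.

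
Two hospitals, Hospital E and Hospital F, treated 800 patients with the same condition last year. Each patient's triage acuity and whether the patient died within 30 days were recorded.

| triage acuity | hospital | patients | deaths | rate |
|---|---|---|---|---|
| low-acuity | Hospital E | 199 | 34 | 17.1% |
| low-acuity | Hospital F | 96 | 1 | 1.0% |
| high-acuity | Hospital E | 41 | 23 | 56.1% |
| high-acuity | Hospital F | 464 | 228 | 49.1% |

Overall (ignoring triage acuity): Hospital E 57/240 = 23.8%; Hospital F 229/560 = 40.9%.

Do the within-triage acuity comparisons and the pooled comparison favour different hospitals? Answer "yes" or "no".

yes

Within each triage acuity level (low-acuity 17.1% vs 1.0%; high-acuity 56.1% vs 49.1%), Hospital F has the lower rate every time. Pooled: 23.8% vs 40.9% — Hospital E has the lower rate overall. The two comparisons disagree.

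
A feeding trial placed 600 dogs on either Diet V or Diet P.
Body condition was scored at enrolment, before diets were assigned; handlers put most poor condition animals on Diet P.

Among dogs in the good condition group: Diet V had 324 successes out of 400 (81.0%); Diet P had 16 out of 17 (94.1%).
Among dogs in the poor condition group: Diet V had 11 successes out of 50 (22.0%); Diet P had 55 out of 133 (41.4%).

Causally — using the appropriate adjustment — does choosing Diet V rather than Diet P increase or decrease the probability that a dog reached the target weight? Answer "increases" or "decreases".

decreases

Here starting body condition is a common cause — it drives both which diet a case falls under and the outcome. The crude comparison mixes populations; the stratum-specific rates are the causally relevant ones.
Within each level — good condition: 81.0% vs 94.1%; poor condition: 22.0% vs 41.4% — Diet P is higher every time.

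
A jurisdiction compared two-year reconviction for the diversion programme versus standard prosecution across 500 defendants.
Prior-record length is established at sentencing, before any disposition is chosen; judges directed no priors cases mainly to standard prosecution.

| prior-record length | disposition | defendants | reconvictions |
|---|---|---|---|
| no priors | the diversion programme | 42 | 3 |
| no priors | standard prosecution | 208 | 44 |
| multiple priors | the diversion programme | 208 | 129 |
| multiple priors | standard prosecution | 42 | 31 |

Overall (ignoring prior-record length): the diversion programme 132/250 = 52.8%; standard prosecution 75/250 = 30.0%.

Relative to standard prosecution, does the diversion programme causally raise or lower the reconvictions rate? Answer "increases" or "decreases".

Within every prior-record length level the diversion programme has the lower rate, yet pooled standard prosecution does — Simpson's reversal.
Here prior-record length is a common cause — it drives both which disposition a case falls under and the outcome. The crude comparison mixes populations; the stratum-specific rates are the causally relevant ones.
Within each level — no priors: 7.1% vs 21.2%; multiple priors: 62.0% vs 73.8% — the diversion programme is lower every time.

decreases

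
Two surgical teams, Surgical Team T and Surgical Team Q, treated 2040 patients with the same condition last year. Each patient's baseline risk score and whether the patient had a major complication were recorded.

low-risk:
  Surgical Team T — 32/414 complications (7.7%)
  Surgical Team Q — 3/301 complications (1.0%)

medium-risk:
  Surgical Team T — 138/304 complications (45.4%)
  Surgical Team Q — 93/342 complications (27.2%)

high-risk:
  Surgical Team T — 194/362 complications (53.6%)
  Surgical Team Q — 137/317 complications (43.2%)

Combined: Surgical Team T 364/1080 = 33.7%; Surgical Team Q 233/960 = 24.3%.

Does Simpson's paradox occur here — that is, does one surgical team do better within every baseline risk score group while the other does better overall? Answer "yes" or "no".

no

Within each baseline risk score level (low-risk 7.7% vs 1.0%; medium-risk 45.4% vs 27.2%; high-risk 53.6% vs 43.2%), Surgical Team Q has the lower rate every time. Pooled: 33.7% vs 24.3% — Surgical Team Q has the lower rate overall. They agree.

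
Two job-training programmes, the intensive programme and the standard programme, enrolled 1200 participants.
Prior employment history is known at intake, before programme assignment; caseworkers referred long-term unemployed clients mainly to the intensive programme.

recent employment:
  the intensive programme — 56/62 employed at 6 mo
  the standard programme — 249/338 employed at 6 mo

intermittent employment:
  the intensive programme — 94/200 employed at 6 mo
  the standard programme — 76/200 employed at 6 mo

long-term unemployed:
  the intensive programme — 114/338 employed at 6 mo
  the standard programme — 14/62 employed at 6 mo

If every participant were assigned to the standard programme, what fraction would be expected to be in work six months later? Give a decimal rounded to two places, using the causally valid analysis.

Here prior employment history is a common cause — it drives both which programme a case falls under and the outcome. The crude comparison mixes populations; the stratum-specific rates are the causally relevant ones.
Standardising the standard programme to the population prior employment history mix: 0.333·249/338 + 0.333·76/200 + 0.333·14/62 = 0.447.

0.45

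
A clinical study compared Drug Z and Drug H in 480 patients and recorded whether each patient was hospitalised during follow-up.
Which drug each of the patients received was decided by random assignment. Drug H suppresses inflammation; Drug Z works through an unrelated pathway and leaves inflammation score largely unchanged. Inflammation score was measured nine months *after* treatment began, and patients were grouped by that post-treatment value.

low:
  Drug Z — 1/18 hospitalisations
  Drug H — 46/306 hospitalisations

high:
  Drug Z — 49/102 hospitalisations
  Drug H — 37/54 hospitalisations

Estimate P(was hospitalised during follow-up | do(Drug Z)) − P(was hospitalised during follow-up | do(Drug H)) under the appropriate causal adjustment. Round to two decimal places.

Inflammation score is downstream of the drug. One should not condition on a consequence of treatment, so the overall rates are the right comparison.
The causal difference is the pooled difference: 0.417 − 0.231 = +0.186.

+0.19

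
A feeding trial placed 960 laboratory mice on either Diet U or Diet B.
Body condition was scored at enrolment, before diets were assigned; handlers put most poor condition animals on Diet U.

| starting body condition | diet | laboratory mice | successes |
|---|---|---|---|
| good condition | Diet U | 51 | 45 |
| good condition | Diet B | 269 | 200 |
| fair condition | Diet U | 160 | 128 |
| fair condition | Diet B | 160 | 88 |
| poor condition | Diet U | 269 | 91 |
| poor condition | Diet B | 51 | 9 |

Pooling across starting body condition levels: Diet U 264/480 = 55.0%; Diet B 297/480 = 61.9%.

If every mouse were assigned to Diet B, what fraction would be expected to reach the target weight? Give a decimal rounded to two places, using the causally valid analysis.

0.49

Within every starting body condition level Diet U has the higher rate, yet pooled Diet B does — Simpson's reversal.
Starting body condition satisfies the back-door criterion: it is not a descendant of the diet, and it blocks the spurious path from diet to outcome. Adjusting for it (i.e., using the within-starting body condition rates) gives the causal effect.
Standardising Diet B to the population starting body condition mix: 0.333·200/269 + 0.333·88/160 + 0.333·9/51 = 0.490.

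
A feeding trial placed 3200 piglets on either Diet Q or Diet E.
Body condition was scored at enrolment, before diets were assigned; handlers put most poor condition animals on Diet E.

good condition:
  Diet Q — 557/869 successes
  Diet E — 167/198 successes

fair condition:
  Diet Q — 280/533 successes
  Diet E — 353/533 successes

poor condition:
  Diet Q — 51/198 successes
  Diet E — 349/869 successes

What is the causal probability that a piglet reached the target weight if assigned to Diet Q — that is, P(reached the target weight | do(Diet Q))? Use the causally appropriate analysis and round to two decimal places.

The starting body condition-specific comparison favours Diet E throughout, but the pooled figures favour Diet Q. The question is whether to condition on starting body condition.
Starting body condition satisfies the back-door criterion: it is not a descendant of the diet, and it blocks the spurious path from diet to outcome. Adjusting for it (i.e., using the within-starting body condition rates) gives the causal effect.
Standardising Diet Q to the population starting body condition mix: 0.333·557/869 + 0.333·280/533 + 0.333·51/198 = 0.475.

0.47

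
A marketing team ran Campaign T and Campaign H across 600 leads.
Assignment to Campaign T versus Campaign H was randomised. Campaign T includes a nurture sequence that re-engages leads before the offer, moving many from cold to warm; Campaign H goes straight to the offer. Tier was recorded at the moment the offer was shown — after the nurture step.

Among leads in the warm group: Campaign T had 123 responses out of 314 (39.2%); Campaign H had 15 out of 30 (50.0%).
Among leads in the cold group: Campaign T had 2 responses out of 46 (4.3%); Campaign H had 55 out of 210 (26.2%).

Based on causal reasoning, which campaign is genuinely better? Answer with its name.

Campaign T

The engagement tier-specific comparison favours Campaign H throughout, but the pooled figures favour Campaign T. The question is whether to condition on engagement tier.
The distribution of engagement tier is itself part of what the campaign does — it is an intermediate outcome. Holding it fixed would remove that part of the effect; the total effect is the pooled difference.
Pooled: Campaign T 34.7% vs Campaign H 29.2%; Campaign T is higher overall.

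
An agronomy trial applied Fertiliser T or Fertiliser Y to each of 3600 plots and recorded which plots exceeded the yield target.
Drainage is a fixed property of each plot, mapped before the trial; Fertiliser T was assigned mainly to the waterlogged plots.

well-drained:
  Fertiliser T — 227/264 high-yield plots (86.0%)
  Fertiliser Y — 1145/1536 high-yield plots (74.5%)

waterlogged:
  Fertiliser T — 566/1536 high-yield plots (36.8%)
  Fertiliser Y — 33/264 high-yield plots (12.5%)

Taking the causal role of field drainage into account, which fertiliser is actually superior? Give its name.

Fertiliser T

Fertiliser T is higher inside every field drainage stratum but Fertiliser Y is higher in aggregate. Whether to stratify depends on how field drainage relates to the fertiliser.
Since field drainage is a pre-existing factor (not a product of the fertiliser) and it affects the outcome on its own, it is a confounder. The stratified rates, not the pooled rate, identify the causal effect.
Within each level — well-drained: 86.0% vs 74.5%; waterlogged: 36.8% vs 12.5% — Fertiliser T is higher every time.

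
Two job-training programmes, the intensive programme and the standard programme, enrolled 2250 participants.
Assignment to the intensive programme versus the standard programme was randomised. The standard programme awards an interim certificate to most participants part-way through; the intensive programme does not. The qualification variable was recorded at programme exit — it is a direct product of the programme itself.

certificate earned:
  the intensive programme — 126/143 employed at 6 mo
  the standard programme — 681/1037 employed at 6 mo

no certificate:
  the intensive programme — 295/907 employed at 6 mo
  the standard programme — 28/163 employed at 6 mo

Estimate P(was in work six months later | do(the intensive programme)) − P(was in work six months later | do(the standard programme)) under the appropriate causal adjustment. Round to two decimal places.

-0.19

Qualification attained during the programme here is a post-treatment variable shaped by the programme; conditioning on it would introduce bias rather than remove it. The overall comparison is the causal one.
The causal difference is the pooled difference: 0.401 − 0.591 = -0.190.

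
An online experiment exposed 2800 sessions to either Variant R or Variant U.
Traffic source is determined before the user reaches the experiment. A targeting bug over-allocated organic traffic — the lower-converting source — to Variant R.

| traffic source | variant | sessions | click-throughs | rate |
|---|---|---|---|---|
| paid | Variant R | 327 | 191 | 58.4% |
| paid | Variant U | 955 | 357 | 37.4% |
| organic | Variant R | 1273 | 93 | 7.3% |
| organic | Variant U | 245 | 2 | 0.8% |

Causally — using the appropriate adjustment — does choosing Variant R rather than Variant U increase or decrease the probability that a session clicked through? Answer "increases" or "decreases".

Traffic source satisfies the back-door criterion: it is not a descendant of the variant, and it blocks the spurious path from variant to outcome. Adjusting for it (i.e., using the within-traffic source rates) gives the causal effect.
Within each level — paid: 58.4% vs 37.4%; organic: 7.3% vs 0.8% — Variant R is higher every time.

increases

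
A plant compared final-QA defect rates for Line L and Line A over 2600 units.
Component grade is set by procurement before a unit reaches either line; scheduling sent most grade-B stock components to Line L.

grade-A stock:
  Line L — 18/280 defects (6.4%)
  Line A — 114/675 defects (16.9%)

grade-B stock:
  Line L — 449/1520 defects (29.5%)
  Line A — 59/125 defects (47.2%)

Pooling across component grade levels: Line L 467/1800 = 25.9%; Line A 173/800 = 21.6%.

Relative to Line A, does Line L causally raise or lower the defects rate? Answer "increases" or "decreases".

decreases

The stratified and pooled comparisons disagree (Line L wins within each component grade; Line A wins overall), so the answer turns on the causal role of component grade.
Component grade differs across lines for reasons unrelated to any effect of the line itself, and it separately predicts the outcome — a classic confounder. We must compare within component grade levels.
Within each level — grade-A stock: 6.4% vs 16.9%; grade-B stock: 29.5% vs 47.2% — Line L is lower every time.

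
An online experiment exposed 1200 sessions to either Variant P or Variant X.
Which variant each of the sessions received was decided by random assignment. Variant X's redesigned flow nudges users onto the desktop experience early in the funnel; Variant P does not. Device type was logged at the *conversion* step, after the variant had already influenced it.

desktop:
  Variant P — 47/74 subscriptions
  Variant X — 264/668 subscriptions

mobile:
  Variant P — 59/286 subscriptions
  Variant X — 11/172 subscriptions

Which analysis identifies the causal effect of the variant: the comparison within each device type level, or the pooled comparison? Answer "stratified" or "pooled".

pooled

Device type lies on the pathway variant → device type → outcome, so adjusting for it blocks the indirect effect. For the total causal effect of variant, use the unadjusted pooled rates.
Pooled: Variant P 29.4% vs Variant X 32.7%; Variant X is higher overall.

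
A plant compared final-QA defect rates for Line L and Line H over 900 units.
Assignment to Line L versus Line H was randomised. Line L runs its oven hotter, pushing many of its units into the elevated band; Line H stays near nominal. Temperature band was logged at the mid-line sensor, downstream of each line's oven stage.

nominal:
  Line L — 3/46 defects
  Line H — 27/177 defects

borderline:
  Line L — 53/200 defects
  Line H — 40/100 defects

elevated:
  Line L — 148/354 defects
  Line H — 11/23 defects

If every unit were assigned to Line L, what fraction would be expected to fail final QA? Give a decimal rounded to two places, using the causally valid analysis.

The distribution of in-process temperature band is itself part of what the line does — it is an intermediate outcome. Holding it fixed would remove that part of the effect; the total effect is the pooled difference.
So P(outcome | do(Line L)) is just the pooled rate for Line L: 204/600 = 0.340.

0.34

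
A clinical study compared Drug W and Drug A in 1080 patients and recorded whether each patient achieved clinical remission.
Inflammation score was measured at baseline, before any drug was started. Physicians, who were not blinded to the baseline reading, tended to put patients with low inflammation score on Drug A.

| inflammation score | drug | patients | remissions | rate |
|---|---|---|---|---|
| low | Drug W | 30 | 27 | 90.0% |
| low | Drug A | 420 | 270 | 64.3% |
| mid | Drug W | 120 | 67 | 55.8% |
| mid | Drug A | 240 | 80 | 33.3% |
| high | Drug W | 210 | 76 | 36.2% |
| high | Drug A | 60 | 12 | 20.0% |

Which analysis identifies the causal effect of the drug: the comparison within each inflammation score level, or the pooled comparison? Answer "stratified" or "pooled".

Within every inflammation score level Drug W has the higher rate, yet pooled Drug A does — Simpson's reversal.
Inflammation score is set before the drug has any effect — it is not caused by the drug — and it independently drives the outcome. That makes it a confounder, so the causal comparison is within inflammation score levels.
Within each level — low: 90.0% vs 64.3%; mid: 55.8% vs 33.3%; high: 36.2% vs 20.0% — Drug W is higher every time.

stratified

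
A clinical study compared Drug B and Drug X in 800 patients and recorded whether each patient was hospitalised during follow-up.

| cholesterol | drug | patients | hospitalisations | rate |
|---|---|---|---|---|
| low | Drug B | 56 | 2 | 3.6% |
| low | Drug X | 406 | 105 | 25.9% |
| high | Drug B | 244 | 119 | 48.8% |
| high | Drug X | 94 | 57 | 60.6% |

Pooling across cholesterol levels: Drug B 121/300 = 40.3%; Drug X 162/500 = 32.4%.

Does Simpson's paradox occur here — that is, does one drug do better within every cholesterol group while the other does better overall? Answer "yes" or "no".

Within each cholesterol level (low 3.6% vs 25.9%; high 48.8% vs 60.6%), Drug B has the lower rate every time. Pooled: 40.3% vs 32.4% — Drug X has the lower rate overall. The two comparisons disagree.

yes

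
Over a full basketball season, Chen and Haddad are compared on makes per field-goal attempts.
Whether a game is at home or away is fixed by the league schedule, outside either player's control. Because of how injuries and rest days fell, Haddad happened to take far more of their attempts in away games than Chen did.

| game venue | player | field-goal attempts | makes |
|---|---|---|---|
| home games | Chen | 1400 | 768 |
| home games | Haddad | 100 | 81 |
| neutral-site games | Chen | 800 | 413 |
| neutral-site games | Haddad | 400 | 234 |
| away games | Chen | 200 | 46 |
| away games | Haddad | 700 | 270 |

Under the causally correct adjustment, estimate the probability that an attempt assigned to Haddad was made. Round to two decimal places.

0.63

Game venue is set before the player has any effect — it is not caused by the player — and it independently drives the outcome. That makes it a confounder, so the causal comparison is within game venue levels.
Standardising Haddad to the population game venue mix: 0.417·81/100 + 0.333·234/400 + 0.250·270/700 = 0.629.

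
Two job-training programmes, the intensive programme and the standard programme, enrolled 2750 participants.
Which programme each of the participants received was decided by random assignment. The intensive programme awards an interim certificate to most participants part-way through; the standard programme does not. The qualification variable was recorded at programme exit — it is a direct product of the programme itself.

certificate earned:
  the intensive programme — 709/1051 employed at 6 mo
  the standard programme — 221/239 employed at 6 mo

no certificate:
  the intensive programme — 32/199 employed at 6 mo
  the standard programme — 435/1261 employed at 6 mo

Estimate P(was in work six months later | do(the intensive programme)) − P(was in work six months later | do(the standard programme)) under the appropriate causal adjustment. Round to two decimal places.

The stratified and pooled comparisons disagree (the standard programme wins within each qualification attained during the programme; the intensive programme wins overall), so the answer turns on the causal role of qualification attained during the programme.
Qualification attained during the programme is recorded after the programme and is itself shifted by it — it sits on the causal path from programme to outcome. Conditioning on a mediator would strip out part of the effect we want; the pooled comparison gives the total causal effect.
The causal difference is the pooled difference: 0.593 − 0.437 = +0.155.

+0.16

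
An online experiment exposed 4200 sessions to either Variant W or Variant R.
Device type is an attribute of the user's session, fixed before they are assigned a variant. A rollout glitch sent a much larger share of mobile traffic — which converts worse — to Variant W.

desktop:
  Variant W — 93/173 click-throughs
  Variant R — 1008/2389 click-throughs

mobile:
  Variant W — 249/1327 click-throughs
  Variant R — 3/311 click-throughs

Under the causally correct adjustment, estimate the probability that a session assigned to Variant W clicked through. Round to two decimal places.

Within every device type level Variant W has the higher rate, yet pooled Variant R does — Simpson's reversal.
Device type differs across variants for reasons unrelated to any effect of the variant itself, and it separately predicts the outcome — a classic confounder. We must compare within device type levels.
Standardising Variant W to the population device type mix: 0.610·93/173 + 0.390·249/1327 = 0.401.

0.40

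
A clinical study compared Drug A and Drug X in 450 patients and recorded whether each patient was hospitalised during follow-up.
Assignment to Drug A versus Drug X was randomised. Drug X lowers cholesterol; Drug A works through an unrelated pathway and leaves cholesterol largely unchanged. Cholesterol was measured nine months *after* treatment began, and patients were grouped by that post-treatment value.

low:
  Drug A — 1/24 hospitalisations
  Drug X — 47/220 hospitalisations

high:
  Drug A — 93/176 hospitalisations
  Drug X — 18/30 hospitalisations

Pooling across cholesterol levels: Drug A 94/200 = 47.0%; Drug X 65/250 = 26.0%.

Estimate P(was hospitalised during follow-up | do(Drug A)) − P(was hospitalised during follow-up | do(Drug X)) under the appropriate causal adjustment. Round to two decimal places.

+0.21

Cholesterol is downstream of the drug. One should not condition on a consequence of treatment, so the overall rates are the right comparison.
The causal difference is the pooled difference: 0.470 − 0.260 = +0.210.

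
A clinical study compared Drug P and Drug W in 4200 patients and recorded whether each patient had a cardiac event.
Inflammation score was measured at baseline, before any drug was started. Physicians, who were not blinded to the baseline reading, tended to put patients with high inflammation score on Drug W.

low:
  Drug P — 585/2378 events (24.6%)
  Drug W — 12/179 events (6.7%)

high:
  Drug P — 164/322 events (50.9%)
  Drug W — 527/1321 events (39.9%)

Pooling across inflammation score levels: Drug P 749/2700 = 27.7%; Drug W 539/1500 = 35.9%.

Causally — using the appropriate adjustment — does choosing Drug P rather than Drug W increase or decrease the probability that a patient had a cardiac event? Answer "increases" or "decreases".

increases

Here inflammation score is a common cause — it drives both which drug a case falls under and the outcome. The crude comparison mixes populations; the stratum-specific rates are the causally relevant ones.
Within each level — low: 24.6% vs 6.7%; high: 50.9% vs 39.9% — Drug W is lower every time.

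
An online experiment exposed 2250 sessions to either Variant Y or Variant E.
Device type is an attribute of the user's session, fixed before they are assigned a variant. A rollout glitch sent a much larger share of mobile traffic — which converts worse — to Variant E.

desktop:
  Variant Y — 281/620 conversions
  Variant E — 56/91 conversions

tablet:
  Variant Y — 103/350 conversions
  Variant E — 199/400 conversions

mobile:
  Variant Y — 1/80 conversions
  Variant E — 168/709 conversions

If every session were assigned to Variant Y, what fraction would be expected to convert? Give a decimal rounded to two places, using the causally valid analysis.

0.25

Nothing the variant does changes device type; the imbalance is an allocation artefact. With device type also predicting the outcome, the pooled figure is confounded, and the within-stratum comparison is the causal one.
Standardising Variant Y to the population device type mix: 0.316·281/620 + 0.333·103/350 + 0.351·1/80 = 0.246.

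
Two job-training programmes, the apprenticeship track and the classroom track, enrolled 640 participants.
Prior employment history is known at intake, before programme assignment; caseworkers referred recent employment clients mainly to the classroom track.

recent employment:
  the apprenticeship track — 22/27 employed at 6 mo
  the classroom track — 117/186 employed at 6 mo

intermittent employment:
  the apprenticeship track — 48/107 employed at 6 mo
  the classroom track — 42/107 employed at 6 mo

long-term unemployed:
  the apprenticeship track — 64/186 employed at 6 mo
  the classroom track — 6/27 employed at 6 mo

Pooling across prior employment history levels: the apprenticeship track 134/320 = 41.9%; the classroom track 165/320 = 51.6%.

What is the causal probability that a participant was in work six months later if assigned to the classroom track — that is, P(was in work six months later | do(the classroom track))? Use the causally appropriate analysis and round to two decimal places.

Since prior employment history is a pre-existing factor (not a product of the programme) and it affects the outcome on its own, it is a confounder. The stratified rates, not the pooled rate, identify the causal effect.
Standardising the classroom track to the population prior employment history mix: 0.333·117/186 + 0.334·42/107 + 0.333·6/27 = 0.415.

0.41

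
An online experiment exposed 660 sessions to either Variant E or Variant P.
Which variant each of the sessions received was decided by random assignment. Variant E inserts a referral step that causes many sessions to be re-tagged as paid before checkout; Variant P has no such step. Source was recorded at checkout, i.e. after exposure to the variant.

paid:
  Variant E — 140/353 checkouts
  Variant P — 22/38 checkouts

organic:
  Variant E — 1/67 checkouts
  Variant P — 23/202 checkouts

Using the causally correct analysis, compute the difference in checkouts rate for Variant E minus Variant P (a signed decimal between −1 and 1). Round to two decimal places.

Stratifying would compare variants among sessions the variants themselves sorted into traffic source groups — a form of selection on an intermediate. The unconditioned pooled rates give the total causal effect.
The causal difference is the pooled difference: 0.336 − 0.188 = +0.148.

+0.15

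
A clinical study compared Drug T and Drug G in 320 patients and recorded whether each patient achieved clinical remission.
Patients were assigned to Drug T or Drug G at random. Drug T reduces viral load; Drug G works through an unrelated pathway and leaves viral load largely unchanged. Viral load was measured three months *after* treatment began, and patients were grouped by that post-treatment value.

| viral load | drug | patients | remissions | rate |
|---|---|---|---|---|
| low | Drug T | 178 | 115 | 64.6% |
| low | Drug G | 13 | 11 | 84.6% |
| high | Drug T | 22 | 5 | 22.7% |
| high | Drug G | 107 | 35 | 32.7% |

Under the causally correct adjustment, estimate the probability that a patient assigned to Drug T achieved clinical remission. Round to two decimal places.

Viral load is recorded after the drug and is itself shifted by it — it sits on the causal path from drug to outcome. Conditioning on a mediator would strip out part of the effect we want; the pooled comparison gives the total causal effect.
So P(outcome | do(Drug T)) is just the pooled rate for Drug T: 120/200 = 0.600.

0.60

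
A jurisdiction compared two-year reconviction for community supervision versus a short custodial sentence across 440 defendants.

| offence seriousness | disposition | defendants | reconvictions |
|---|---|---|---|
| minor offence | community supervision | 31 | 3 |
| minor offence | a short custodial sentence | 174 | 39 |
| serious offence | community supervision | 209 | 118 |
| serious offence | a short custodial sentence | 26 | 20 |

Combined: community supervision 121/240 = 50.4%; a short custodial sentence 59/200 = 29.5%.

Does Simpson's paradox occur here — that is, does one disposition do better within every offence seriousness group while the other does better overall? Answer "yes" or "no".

Within each offence seriousness level (minor offence 9.7% vs 22.4%; serious offence 56.5% vs 76.9%), community supervision has the lower rate every time. Pooled: 50.4% vs 29.5% — a short custodial sentence has the lower rate overall. The two comparisons disagree.

yes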